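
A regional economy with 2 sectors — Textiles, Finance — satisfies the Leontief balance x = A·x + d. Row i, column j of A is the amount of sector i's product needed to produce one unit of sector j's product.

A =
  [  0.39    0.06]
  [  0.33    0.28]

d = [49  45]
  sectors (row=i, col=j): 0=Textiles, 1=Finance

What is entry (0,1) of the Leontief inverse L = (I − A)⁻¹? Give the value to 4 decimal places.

Form M = I − A:
  [  0.61   -0.06]
  [ -0.33    0.72]
Leontief inverse L = M⁻¹:
  [  1.7167    0.1431]
  [  0.7868    1.4545]
Total output x = L · d:
  x_0 = 1.7167·49 + 0.1431·45 = 90.5579
  x_1 = 0.7868·49 + 1.4545·45 = 104.0057

L[0,1] = 0.1431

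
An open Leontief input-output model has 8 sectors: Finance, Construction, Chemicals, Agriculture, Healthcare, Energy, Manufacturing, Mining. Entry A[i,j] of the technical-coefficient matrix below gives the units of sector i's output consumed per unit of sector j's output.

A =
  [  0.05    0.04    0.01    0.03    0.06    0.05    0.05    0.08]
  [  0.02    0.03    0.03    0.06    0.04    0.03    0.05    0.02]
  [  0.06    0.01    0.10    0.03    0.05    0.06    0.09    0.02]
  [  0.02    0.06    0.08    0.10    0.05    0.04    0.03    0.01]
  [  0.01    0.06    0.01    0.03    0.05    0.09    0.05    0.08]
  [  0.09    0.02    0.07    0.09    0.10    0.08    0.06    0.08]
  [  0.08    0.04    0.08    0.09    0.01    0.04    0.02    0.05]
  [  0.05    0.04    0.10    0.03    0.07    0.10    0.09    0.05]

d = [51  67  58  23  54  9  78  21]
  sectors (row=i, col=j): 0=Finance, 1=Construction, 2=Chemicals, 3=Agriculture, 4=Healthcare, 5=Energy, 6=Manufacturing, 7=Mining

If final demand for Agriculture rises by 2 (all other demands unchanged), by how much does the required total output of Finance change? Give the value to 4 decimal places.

0.1339

Form M = I − A:
  [  0.95   -0.04   -0.01   -0.03   -0.06   -0.05   -0.05   -0.08]
  [ -0.02    0.97   -0.03   -0.06   -0.04   -0.03   -0.05   -0.02]
  [ -0.06   -0.01    0.90   -0.03   -0.05   -0.06   -0.09   -0.02]
  [ -0.02   -0.06   -0.08    0.90   -0.05   -0.04   -0.03   -0.01]
  [ -0.01   -0.06   -0.01   -0.03    0.95   -0.09   -0.05   -0.08]
  [ -0.09   -0.02   -0.07   -0.09   -0.10    0.92   -0.06   -0.08]
  [ -0.08   -0.04   -0.08   -0.09   -0.01   -0.04    0.98   -0.05]
  [ -0.05   -0.04   -0.10   -0.03   -0.07   -0.10   -0.09    0.95]
Leontief inverse L = M⁻¹:
  [  1.0816    0.0654    0.0488    0.0669    0.0963    0.0926    0.0862    0.1146]
  [  0.0425    1.0489    0.0601    0.0902    0.0648    0.0585    0.0747    0.0422]
  [  0.0996    0.0358    1.1470    0.0724    0.0886    0.1051    0.1307    0.0572]
  [  0.0493    0.0850    0.1218    1.1409    0.0849    0.0783    0.0656    0.0377]
  [  0.0443    0.0853    0.0529    0.0713    1.0891    0.1346    0.0880    0.1151]
  [  0.1400    0.0602    0.1331    0.1493    0.1580    1.1468    0.1175    0.1335]
  [  0.1139    0.0659    0.1254    0.1310    0.0493    0.0820    1.0602    0.0819]
  [  0.0996    0.0729    0.1595    0.0843    0.1214    0.1593    0.1428    1.0979]
Total output x = L · d:
  x_0 = 1.0816·51 + 0.0654·67 + 0.0488·58 + 0.0669·23 + 0.0963·54 + 0.0926·9 + 0.0862·78 + 0.1146·21 = 79.0725
  x_1 = 0.0425·51 + 1.0489·67 + 0.0601·58 + 0.0902·23 + 0.0648·54 + 0.0585·9 + 0.0747·78 + 0.0422·21 = 88.7472
  x_2 = 0.0996·51 + 0.0358·67 + 1.1470·58 + 0.0724·23 + 0.0886·54 + 0.1051·9 + 0.1307·78 + 0.0572·21 = 92.7969
  x_3 = 0.0493·51 + 0.0850·67 + 0.1218·58 + 1.1409·23 + 0.0849·54 + 0.0783·9 + 0.0656·78 + 0.0377·21 = 52.7094
  x_4 = 0.0443·51 + 0.0853·67 + 0.0529·58 + 0.0713·23 + 1.0891·54 + 0.1346·9 + 0.0880·78 + 0.1151·21 = 81.9905
  x_5 = 0.1400·51 + 0.0602·67 + 0.1331·58 + 0.1493·23 + 0.1580·54 + 1.1468·9 + 0.1175·78 + 0.1335·21 = 53.1481
  x_6 = 0.1139·51 + 0.0659·67 + 0.1254·58 + 0.1310·23 + 0.0493·54 + 0.0820·9 + 1.0602·78 + 0.0819·21 = 108.3223
  x_7 = 0.0996·51 + 0.0729·67 + 0.1595·58 + 0.0843·23 + 0.1214·54 + 0.1593·9 + 0.1428·78 + 1.0979·21 = 63.3344
Δx_0 = L[0,3] · Δd_3 = 0.0669 · 2 = 0.1339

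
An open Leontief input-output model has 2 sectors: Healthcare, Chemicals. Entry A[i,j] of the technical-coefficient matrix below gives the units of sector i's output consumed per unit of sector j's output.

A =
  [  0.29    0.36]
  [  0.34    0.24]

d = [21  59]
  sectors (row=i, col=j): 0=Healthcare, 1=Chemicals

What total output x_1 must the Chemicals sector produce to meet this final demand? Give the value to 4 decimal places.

Form M = I − A:
  [  0.71   -0.36]
  [ -0.34    0.76]
Leontief inverse L = M⁻¹:
  [  1.8217    0.8629]
  [  0.8150    1.7018]
Total output x = L · d:
  x_0 = 1.8217·21 + 0.8629·59 = 89.1659
  x_1 = 0.8150·21 + 1.7018·59 = 117.5216

117.5216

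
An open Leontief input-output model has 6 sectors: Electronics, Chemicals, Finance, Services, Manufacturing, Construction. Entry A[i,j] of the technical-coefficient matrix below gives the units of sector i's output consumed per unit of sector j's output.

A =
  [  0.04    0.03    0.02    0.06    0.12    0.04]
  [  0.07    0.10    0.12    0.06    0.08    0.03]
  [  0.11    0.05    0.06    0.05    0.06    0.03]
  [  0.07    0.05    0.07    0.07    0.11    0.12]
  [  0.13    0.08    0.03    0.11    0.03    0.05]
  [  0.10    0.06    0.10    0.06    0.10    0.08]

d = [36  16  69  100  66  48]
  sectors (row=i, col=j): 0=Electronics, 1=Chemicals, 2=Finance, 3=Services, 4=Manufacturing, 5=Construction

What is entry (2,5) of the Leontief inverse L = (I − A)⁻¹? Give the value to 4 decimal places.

L[2,5] = 0.0635

Form M = I − A:
  [  0.96   -0.03   -0.02   -0.06   -0.12   -0.04]
  [ -0.07    0.90   -0.12   -0.06   -0.08   -0.03]
  [ -0.11   -0.05    0.94   -0.05   -0.06   -0.03]
  [ -0.07   -0.05   -0.07    0.93   -0.11   -0.12]
  [ -0.13   -0.08   -0.03   -0.11    0.97   -0.05]
  [ -0.10   -0.06   -0.10   -0.06   -0.10    0.92]
Leontief inverse L = M⁻¹:
  [  1.0892    0.0641    0.0518    0.1011    0.1623    0.0731]
  [  0.1384    1.1490    0.1703    0.1137    0.1427    0.0716]
  [  0.1602    0.0855    1.0953    0.0920    0.1116    0.0635]
  [  0.1463    0.1020    0.1242    1.1303    0.1800    0.1709]
  [  0.1879    0.1233    0.0768    0.1601    1.0971    0.0952]
  [  0.1748    0.1112    0.1522    0.1195    0.1701    1.1280]
Total output x = L · d:
  x_0 = 1.0892·36 + 0.0641·16 + 0.0518·69 + 0.1011·100 + 0.1623·66 + 0.0731·48 = 68.1464
  x_1 = 0.1384·36 + 1.1490·16 + 0.1703·69 + 0.1137·100 + 0.1427·66 + 0.0716·48 = 59.3375
  x_2 = 0.1602·36 + 0.0855·16 + 1.0953·69 + 0.0920·100 + 0.1116·66 + 0.0635·48 = 102.3303
  x_3 = 0.1463·36 + 0.1020·16 + 0.1242·69 + 1.1303·100 + 0.1800·66 + 0.1709·48 = 148.5814
  x_4 = 0.1879·36 + 0.1233·16 + 0.0768·69 + 0.1601·100 + 1.0971·66 + 0.0952·48 = 107.0255
  x_5 = 0.1748·36 + 0.1112·16 + 0.1522·69 + 0.1195·100 + 0.1701·66 + 1.1280·48 = 95.8971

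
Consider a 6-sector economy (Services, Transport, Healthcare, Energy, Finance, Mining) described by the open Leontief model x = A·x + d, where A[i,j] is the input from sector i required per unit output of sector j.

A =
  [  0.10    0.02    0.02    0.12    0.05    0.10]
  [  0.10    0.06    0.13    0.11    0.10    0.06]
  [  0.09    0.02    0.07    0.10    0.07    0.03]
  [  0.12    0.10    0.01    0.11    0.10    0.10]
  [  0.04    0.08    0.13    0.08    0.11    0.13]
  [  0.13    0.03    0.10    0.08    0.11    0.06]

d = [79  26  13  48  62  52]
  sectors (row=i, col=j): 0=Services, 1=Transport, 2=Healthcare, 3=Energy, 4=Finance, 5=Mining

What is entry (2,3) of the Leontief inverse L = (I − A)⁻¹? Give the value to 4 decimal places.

L[2,3] = 0.1755

Form M = I − A:
  [  0.90   -0.02   -0.02   -0.12   -0.05   -0.10]
  [ -0.10    0.94   -0.13   -0.11   -0.10   -0.06]
  [ -0.09   -0.02    0.93   -0.10   -0.07   -0.03]
  [ -0.12   -0.10   -0.01    0.89   -0.10   -0.10]
  [ -0.04   -0.08   -0.13   -0.08    0.89   -0.13]
  [ -0.13   -0.03   -0.10   -0.08   -0.11    0.94]
Leontief inverse L = M⁻¹:
  [  1.1825    0.0641    0.0721    0.2019    0.1231    0.1707]
  [  0.2046    1.1175    0.2066    0.2201    0.1966    0.1503]
  [  0.1615    0.0604    1.1181    0.1755    0.1351    0.0941]
  [  0.2260    0.1595    0.0889    1.2191    0.1986    0.1942]
  [  0.1481    0.1383    0.2177    0.1903    1.2131    0.2195]
  [  0.2238    0.0807    0.1686    0.1796    0.1965    1.1445]
Total output x = L · d:
  x_0 = 1.1825·79 + 0.0641·26 + 0.0721·13 + 0.2019·48 + 0.1231·62 + 0.1707·52 = 122.2166
  x_1 = 0.2046·79 + 1.1175·26 + 0.2066·13 + 0.2201·48 + 0.1966·62 + 0.1503·52 = 78.4793
  x_2 = 0.1615·79 + 0.0604·26 + 1.1181·13 + 0.1755·48 + 0.1351·62 + 0.0941·52 = 50.5581
  x_3 = 0.2260·79 + 0.1595·26 + 0.0889·13 + 1.2191·48 + 0.1986·62 + 0.1942·52 = 104.0875
  x_4 = 0.1481·79 + 0.1383·26 + 0.2177·13 + 0.1903·48 + 1.2131·62 + 0.2195·52 = 113.8926
  x_5 = 0.2238·79 + 0.0807·26 + 0.1686·13 + 0.1796·48 + 0.1965·62 + 1.1445·52 = 102.2910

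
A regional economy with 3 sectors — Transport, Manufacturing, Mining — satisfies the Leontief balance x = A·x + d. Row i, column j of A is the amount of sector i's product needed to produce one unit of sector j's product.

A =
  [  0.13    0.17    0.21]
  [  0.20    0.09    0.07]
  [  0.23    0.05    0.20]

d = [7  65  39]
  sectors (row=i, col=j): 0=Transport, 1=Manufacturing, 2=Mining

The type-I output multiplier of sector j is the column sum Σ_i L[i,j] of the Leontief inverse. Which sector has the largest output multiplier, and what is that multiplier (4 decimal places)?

Transport (2.0203)

Form M = I − A:
  [  0.87   -0.17   -0.21]
  [ -0.20    0.91   -0.07]
  [ -0.23   -0.05    0.80]
Leontief inverse L = M⁻¹:
  [  1.3070    0.2643    0.3662]
  [  0.3177    1.1684    0.1856]
  [  0.3956    0.1490    1.3669]
Total output x = L · d:
  x_0 = 1.3070·7 + 0.2643·65 + 0.3662·39 = 40.6098
  x_1 = 0.3177·7 + 1.1684·65 + 0.1856·39 = 85.4125
  x_2 = 0.3956·7 + 0.1490·65 + 1.3669·39 = 65.7636
Output multipliers (column sums of L):
  Transport: 2.0203
  Manufacturing: 1.5817
  Mining: 1.9187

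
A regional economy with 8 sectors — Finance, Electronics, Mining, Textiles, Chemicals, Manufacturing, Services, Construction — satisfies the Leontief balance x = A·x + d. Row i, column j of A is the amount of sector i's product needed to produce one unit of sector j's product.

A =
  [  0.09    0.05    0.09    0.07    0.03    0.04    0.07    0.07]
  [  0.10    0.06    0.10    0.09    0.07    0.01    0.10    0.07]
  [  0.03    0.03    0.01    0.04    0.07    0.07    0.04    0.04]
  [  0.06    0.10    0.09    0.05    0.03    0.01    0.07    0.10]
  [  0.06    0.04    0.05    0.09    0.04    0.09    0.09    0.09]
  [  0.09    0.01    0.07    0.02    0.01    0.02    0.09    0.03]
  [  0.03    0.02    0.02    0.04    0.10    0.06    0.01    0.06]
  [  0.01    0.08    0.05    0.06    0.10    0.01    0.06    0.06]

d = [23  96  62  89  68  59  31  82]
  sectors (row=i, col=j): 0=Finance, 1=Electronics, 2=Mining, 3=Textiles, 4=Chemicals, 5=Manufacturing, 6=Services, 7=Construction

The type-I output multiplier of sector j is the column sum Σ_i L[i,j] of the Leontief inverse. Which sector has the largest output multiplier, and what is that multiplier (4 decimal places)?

Form M = I − A:
  [  0.91   -0.05   -0.09   -0.07   -0.03   -0.04   -0.07   -0.07]
  [ -0.10    0.94   -0.10   -0.09   -0.07   -0.01   -0.10   -0.07]
  [ -0.03   -0.03    0.99   -0.04   -0.07   -0.07   -0.04   -0.04]
  [ -0.06   -0.10   -0.09    0.95   -0.03   -0.01   -0.07   -0.10]
  [ -0.06   -0.04   -0.05   -0.09    0.96   -0.09   -0.09   -0.09]
  [ -0.09   -0.01   -0.07   -0.02   -0.01    0.98   -0.09   -0.03]
  [ -0.03   -0.02   -0.02   -0.04   -0.10   -0.06    0.99   -0.06]
  [ -0.01   -0.08   -0.05   -0.06   -0.10   -0.01   -0.06    0.94]
Leontief inverse L = M⁻¹:
  [  1.1410    0.0965    0.1434    0.1224    0.0846    0.0759    0.1273    0.1299]
  [  0.1598    1.1162    0.1628    0.1546    0.1361    0.0553    0.1677    0.1439]
  [  0.0655    0.0587    1.0462    0.0746    0.1026    0.0939    0.0808    0.0797]
  [  0.1105    0.1489    0.1442    1.1061    0.0901    0.0454    0.1290    0.1614]
  [  0.1144    0.0892    0.1077    0.1442    1.0973    0.1264    0.1522    0.1539]
  [  0.1222    0.0368    0.1018    0.0527    0.0464    1.0461    0.1236    0.0675]
  [  0.0658    0.0513    0.0575    0.0774    0.1337    0.0860    1.0539    0.1022]
  [  0.0539    0.1218    0.0964    0.1099    0.1495    0.0435    0.1129    1.1156]
Total output x = L · d:
  x_0 = 1.1410·23 + 0.0965·96 + 0.1434·62 + 0.1224·89 + 0.0846·68 + 0.0759·59 + 0.1273·31 + 0.1299·82 = 80.1207
  x_1 = 0.1598·23 + 1.1162·96 + 0.1628·62 + 0.1546·89 + 0.1361·68 + 0.0553·59 + 0.1677·31 + 0.1439·82 = 164.1919
  x_2 = 0.0655·23 + 0.0587·96 + 1.0462·62 + 0.0746·89 + 0.1026·68 + 0.0939·59 + 0.0808·31 + 0.0797·82 = 100.2025
  x_3 = 0.1105·23 + 0.1489·96 + 0.1442·62 + 1.1061·89 + 0.0901·68 + 0.0454·59 + 0.1290·31 + 0.1614·82 = 150.2657
  x_4 = 0.1144·23 + 0.0892·96 + 0.1077·62 + 0.1442·89 + 1.0973·68 + 0.1264·59 + 0.1522·31 + 0.1539·82 = 130.1233
  x_5 = 0.1222·23 + 0.0368·96 + 0.1018·62 + 0.0527·89 + 0.0464·68 + 1.0461·59 + 0.1236·31 + 0.0675·82 = 91.5877
  x_6 = 0.0658·23 + 0.0513·96 + 0.0575·62 + 0.0774·89 + 0.1337·68 + 0.0860·59 + 1.0539·31 + 0.1022·82 = 72.1150
  x_7 = 0.0539·23 + 0.1218·96 + 0.0964·62 + 0.1099·89 + 0.1495·68 + 0.0435·59 + 0.1129·31 + 1.1156·82 = 136.4018
Output multipliers (column sums of L):
  Finance: 1.8332
  Electronics: 1.7194
  Mining: 1.8600
  Textiles: 1.8418
  Chemicals: 1.8403
  Manufacturing: 1.5726
  Services: 1.9475
  Construction: 1.9542

Construction (1.9542)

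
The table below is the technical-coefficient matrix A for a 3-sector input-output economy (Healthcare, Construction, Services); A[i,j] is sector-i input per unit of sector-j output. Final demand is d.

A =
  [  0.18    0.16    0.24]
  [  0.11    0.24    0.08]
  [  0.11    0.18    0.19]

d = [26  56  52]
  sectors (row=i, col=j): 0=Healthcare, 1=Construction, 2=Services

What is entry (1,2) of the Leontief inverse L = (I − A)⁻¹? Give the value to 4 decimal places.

L[1,2] = 0.2033

Form M = I − A:
  [  0.82   -0.16   -0.24]
  [ -0.11    0.76   -0.08]
  [ -0.11   -0.18    0.81]
Leontief inverse L = M⁻¹:
  [  1.3286    0.3819    0.4314]
  [  0.2164    1.4095    0.2033]
  [  0.2285    0.3651    1.3383]
Total output x = L · d:
  x_0 = 1.3286·26 + 0.3819·56 + 0.4314·52 = 78.3604
  x_1 = 0.2164·26 + 1.4095·56 + 0.2033·52 = 95.1289
  x_2 = 0.2285·26 + 0.3651·56 + 1.3383·52 = 95.9788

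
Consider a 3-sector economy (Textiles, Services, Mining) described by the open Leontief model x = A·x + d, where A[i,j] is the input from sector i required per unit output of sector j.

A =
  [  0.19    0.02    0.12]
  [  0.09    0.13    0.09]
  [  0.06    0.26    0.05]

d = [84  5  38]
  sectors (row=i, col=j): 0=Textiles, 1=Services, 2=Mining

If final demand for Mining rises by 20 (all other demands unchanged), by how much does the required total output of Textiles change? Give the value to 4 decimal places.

3.3207

Form M = I − A:
  [  0.81   -0.02   -0.12]
  [ -0.09    0.87   -0.09]
  [ -0.06   -0.26    0.95]
Leontief inverse L = M⁻¹:
  [  1.2556    0.0785    0.1660]
  [  0.1421    1.1918    0.1309]
  [  0.1182    0.3311    1.0989]
Total output x = L · d:
  x_0 = 1.2556·84 + 0.0785·5 + 0.1660·38 = 112.1711
  x_1 = 0.1421·84 + 1.1918·5 + 0.1309·38 = 22.8693
  x_2 = 0.1182·84 + 0.3311·5 + 1.0989·38 = 53.3435
Δx_0 = L[0,2] · Δd_2 = 0.1660 · 20 = 3.3207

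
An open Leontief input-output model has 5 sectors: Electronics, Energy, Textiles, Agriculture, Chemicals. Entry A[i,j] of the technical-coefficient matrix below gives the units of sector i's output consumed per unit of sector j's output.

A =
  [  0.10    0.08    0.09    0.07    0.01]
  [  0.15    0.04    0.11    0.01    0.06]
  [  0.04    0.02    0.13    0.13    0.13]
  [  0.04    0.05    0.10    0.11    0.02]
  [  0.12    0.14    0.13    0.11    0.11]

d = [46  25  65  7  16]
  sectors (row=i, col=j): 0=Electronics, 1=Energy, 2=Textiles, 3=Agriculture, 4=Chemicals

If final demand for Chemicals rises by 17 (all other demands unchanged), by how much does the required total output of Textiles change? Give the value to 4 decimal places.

3.2158

Form M = I − A:
  [  0.90   -0.08   -0.09   -0.07   -0.01]
  [ -0.15    0.96   -0.11   -0.01   -0.06]
  [ -0.04   -0.02    0.87   -0.13   -0.13]
  [ -0.04   -0.05   -0.10    0.89   -0.02]
  [ -0.12   -0.14   -0.13   -0.11    0.89]
Leontief inverse L = M⁻¹:
  [  1.1479    0.1117    0.1534    0.1196    0.0455]
  [  0.2050    1.0811    0.1811    0.0675    0.1031]
  [  0.1009    0.0724    1.2215    0.2106    0.1892]
  [  0.0792    0.0785    0.1599    1.1609    0.0556]
  [  0.2116    0.2054    0.2473    0.2010    1.1805]
Total output x = L · d:
  x_0 = 1.1479·46 + 0.1117·25 + 0.1534·65 + 0.1196·7 + 0.0455·16 = 67.1364
  x_1 = 0.2050·46 + 1.0811·25 + 0.1811·65 + 0.0675·7 + 0.1031·16 = 50.3474
  x_2 = 0.1009·46 + 0.0724·25 + 1.2215·65 + 0.2106·7 + 0.1892·16 = 90.3509
  x_3 = 0.0792·46 + 0.0785·25 + 0.1599·65 + 1.1609·7 + 0.0556·16 = 25.0142
  x_4 = 0.2116·46 + 0.2054·25 + 0.2473·65 + 0.2010·7 + 1.1805·16 = 51.2384
Δx_2 = L[2,4] · Δd_4 = 0.1892 · 17 = 3.2158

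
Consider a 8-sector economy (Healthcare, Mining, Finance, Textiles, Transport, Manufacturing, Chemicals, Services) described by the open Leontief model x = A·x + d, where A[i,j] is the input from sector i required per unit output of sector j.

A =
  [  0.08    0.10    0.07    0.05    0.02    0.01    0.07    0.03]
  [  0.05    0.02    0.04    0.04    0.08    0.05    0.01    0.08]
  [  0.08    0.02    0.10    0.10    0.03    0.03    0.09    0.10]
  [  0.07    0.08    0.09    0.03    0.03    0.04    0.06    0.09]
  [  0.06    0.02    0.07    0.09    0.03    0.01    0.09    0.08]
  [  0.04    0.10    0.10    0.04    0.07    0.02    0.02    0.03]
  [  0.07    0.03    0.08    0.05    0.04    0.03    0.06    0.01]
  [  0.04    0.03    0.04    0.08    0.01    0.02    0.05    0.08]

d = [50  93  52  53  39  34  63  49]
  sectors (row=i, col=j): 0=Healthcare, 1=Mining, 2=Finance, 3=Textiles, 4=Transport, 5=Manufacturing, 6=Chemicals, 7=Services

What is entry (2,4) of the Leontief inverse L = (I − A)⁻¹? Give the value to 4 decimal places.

Form M = I − A:
  [  0.92   -0.10   -0.07   -0.05   -0.02   -0.01   -0.07   -0.03]
  [ -0.05    0.98   -0.04   -0.04   -0.08   -0.05   -0.01   -0.08]
  [ -0.08   -0.02    0.90   -0.10   -0.03   -0.03   -0.09   -0.10]
  [ -0.07   -0.08   -0.09    0.97   -0.03   -0.04   -0.06   -0.09]
  [ -0.06   -0.02   -0.07   -0.09    0.97   -0.01   -0.09   -0.08]
  [ -0.04   -0.10   -0.10   -0.04   -0.07    0.98   -0.02   -0.03]
  [ -0.07   -0.03   -0.08   -0.05   -0.04   -0.03    0.94   -0.01]
  [ -0.04   -0.03   -0.04   -0.08   -0.01   -0.02   -0.05    0.92]
Leontief inverse L = M⁻¹:
  [  1.1289    0.1355    0.1241    0.0947    0.0490    0.0316    0.1129    0.0779]
  [  0.0896    1.0521    0.0870    0.0818    0.1019    0.0657    0.0491    0.1234]
  [  0.1428    0.0681    1.1728    0.1602    0.0617    0.0559    0.1496    0.1625]
  [  0.1235    0.1196    0.1512    1.0837    0.0612    0.0632    0.1091    0.1454]
  [  0.1114    0.0583    0.1288    0.1386    1.0556    0.0314    0.1388    0.1306]
  [  0.0875    0.1320    0.1542    0.0881    0.0988    1.0410    0.0643    0.0830]
  [  0.1140    0.0632    0.1312    0.0909    0.0638    0.0475    1.1012    0.0514]
  [  0.0783    0.0605    0.0843    0.1163    0.0305    0.0370    0.0853    1.1201]
Total output x = L · d:
  x_0 = 1.1289·50 + 0.1355·93 + 0.1241·52 + 0.0947·53 + 0.0490·39 + 0.0316·34 + 0.1129·63 + 0.0779·49 = 94.4330
  x_1 = 0.0896·50 + 1.0521·93 + 0.0870·52 + 0.0818·53 + 0.1019·39 + 0.0657·34 + 0.0491·63 + 0.1234·49 = 126.5274
  x_2 = 0.1428·50 + 0.0681·93 + 1.1728·52 + 0.1602·53 + 0.0617·39 + 0.0559·34 + 0.1496·63 + 0.1625·49 = 104.6447
  x_3 = 0.1235·50 + 0.1196·93 + 0.1512·52 + 1.0837·53 + 0.0612·39 + 0.0632·34 + 0.1091·63 + 0.1454·49 = 101.1293
  x_4 = 0.1114·50 + 0.0583·93 + 0.1288·52 + 0.1386·53 + 1.0556·39 + 0.0314·34 + 0.1388·63 + 0.1306·49 = 82.4154
  x_5 = 0.0875·50 + 0.1320·93 + 0.1542·52 + 0.0881·53 + 0.0988·39 + 1.0410·34 + 0.0643·63 + 0.0830·49 = 76.7110
  x_6 = 0.1140·50 + 0.0632·93 + 0.1312·52 + 0.0909·53 + 0.0638·39 + 0.0475·34 + 1.1012·63 + 0.0514·49 = 99.2128
  x_7 = 0.0783·50 + 0.0605·93 + 0.0843·52 + 0.1163·53 + 0.0305·39 + 0.0370·34 + 0.0853·63 + 1.1201·49 = 82.7916

L[2,4] = 0.0617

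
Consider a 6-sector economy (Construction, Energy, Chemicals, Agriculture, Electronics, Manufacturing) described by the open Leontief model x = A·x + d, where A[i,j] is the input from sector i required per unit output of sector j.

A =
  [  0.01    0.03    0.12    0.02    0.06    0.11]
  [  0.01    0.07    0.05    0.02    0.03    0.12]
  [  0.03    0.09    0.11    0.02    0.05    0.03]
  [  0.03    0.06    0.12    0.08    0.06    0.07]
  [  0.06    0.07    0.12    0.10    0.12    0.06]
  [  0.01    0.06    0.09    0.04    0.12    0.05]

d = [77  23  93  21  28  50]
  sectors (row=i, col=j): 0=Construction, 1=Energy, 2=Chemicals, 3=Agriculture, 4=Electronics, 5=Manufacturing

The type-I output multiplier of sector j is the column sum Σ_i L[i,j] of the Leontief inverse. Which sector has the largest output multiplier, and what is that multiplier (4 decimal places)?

Chemicals (1.9823)

Form M = I − A:
  [  0.99   -0.03   -0.12   -0.02   -0.06   -0.11]
  [ -0.01    0.93   -0.05   -0.02   -0.03   -0.12]
  [ -0.03   -0.09    0.89   -0.02   -0.05   -0.03]
  [ -0.03   -0.06   -0.12    0.92   -0.06   -0.07]
  [ -0.06   -0.07   -0.12   -0.10    0.88   -0.06]
  [ -0.01   -0.06   -0.09   -0.04   -0.12    0.95]
Leontief inverse L = M⁻¹:
  [  1.0254    0.0703    0.1769    0.0453    0.1050    0.1432]
  [  0.0209    1.1026    0.0947    0.0405    0.0679    0.1520]
  [  0.0435    0.1270    1.1603    0.0410    0.0850    0.0661]
  [  0.0482    0.1070    0.1885    1.1112    0.1089    0.1138]
  [  0.0850    0.1290    0.2096    0.1431    1.1843    0.1181]
  [  0.0290    0.1032    0.1522    0.0718    0.1676    1.0897]
Total output x = L · d:
  x_0 = 1.0254·77 + 0.0703·23 + 0.1769·93 + 0.0453·21 + 0.1050·28 + 0.1432·50 = 108.0710
  x_1 = 0.0209·77 + 1.1026·23 + 0.0947·93 + 0.0405·21 + 0.0679·28 + 0.1520·50 = 46.1275
  x_2 = 0.0435·77 + 0.1270·23 + 1.1603·93 + 0.0410·21 + 0.0850·28 + 0.0661·50 = 120.7263
  x_3 = 0.0482·77 + 0.1070·23 + 0.1885·93 + 1.1112·21 + 0.1089·28 + 0.1138·50 = 55.7855
  x_4 = 0.0850·77 + 0.1290·23 + 0.2096·93 + 0.1431·21 + 1.1843·28 + 0.1181·50 = 71.0746
  x_5 = 0.0290·77 + 0.1032·23 + 0.1522·93 + 0.0718·21 + 0.1676·28 + 1.0897·50 = 79.4464
Output multipliers (column sums of L):
  Construction: 1.2519
  Energy: 1.6392
  Chemicals: 1.9823
  Agriculture: 1.4529
  Electronics: 1.7188
  Manufacturing: 1.6829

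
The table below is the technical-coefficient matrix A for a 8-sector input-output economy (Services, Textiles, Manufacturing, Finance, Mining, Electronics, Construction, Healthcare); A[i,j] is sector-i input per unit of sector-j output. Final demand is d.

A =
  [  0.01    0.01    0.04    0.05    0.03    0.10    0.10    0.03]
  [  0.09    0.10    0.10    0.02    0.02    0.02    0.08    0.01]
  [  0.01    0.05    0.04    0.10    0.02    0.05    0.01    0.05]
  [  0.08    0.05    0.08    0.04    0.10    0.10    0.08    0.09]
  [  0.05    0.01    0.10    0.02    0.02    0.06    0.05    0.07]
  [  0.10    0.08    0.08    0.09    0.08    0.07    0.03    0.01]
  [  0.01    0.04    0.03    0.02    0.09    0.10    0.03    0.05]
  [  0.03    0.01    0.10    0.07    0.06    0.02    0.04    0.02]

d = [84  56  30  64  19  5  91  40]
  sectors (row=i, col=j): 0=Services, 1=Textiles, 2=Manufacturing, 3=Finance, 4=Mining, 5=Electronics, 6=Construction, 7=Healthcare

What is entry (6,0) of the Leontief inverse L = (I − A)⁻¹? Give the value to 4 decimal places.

Form M = I − A:
  [  0.99   -0.01   -0.04   -0.05   -0.03   -0.10   -0.10   -0.03]
  [ -0.09    0.90   -0.10   -0.02   -0.02   -0.02   -0.08   -0.01]
  [ -0.01   -0.05    0.96   -0.10   -0.02   -0.05   -0.01   -0.05]
  [ -0.08   -0.05   -0.08    0.96   -0.10   -0.10   -0.08   -0.09]
  [ -0.05   -0.01   -0.10   -0.02    0.98   -0.06   -0.05   -0.07]
  [ -0.10   -0.08   -0.08   -0.09   -0.08    0.93   -0.03   -0.01]
  [ -0.01   -0.04   -0.03   -0.02   -0.09   -0.10    0.97   -0.05]
  [ -0.03   -0.01   -0.10   -0.07   -0.06   -0.02   -0.04    0.98]
Leontief inverse L = M⁻¹:
  [  1.0431    0.0413    0.0846    0.0861    0.0707    0.1466    0.1295    0.0577]
  [  0.1216    1.1364    0.1475    0.0583    0.0548    0.0689    0.1191    0.0389]
  [  0.0434    0.0793    1.0852    0.1329    0.0544    0.0887    0.0419    0.0766]
  [  0.1293    0.0952    0.1551    1.0981    0.1552    0.1695    0.1321    0.1332]
  [  0.0769    0.0374    0.1428    0.0598    1.0540    0.1017    0.0788    0.0959]
  [  0.1475    0.1241    0.1465    0.1400    0.1277    1.1349    0.0823    0.0510]
  [  0.0450    0.0698    0.0793    0.0554    0.1235    0.1402    1.0605    0.0756]
  [  0.0564    0.0354    0.1409    0.1040    0.0915    0.0615    0.0687    1.0499]
Total output x = L · d:
  x_0 = 1.0431·84 + 0.0413·56 + 0.0846·30 + 0.0861·64 + 0.0707·19 + 0.1466·5 + 0.1295·91 + 0.0577·40 = 114.1480
  x_1 = 0.1216·84 + 1.1364·56 + 0.1475·30 + 0.0583·64 + 0.0548·19 + 0.0689·5 + 0.1191·91 + 0.0389·40 = 95.7928
  x_2 = 0.0434·84 + 0.0793·56 + 1.0852·30 + 0.1329·64 + 0.0544·19 + 0.0887·5 + 0.0419·91 + 0.0766·40 = 57.4953
  x_3 = 0.1293·84 + 0.0952·56 + 0.1551·30 + 1.0981·64 + 0.1552·19 + 0.1695·5 + 0.1321·91 + 0.1332·40 = 112.2715
  x_4 = 0.0769·84 + 0.0374·56 + 0.1428·30 + 0.0598·64 + 1.0540·19 + 0.1017·5 + 0.0788·91 + 0.0959·40 = 48.2065
  x_5 = 0.1475·84 + 0.1241·56 + 0.1465·30 + 0.1400·64 + 0.1277·19 + 1.1349·5 + 0.0823·91 + 0.0510·40 = 50.3265
  x_6 = 0.0450·84 + 0.0698·56 + 0.0793·30 + 0.0554·64 + 0.1235·19 + 0.1402·5 + 1.0605·91 + 0.0756·40 = 116.1953
  x_7 = 0.0564·84 + 0.0354·56 + 0.1409·30 + 0.1040·64 + 0.0915·19 + 0.0615·5 + 0.0687·91 + 1.0499·40 = 67.8955

L[6,0] = 0.0450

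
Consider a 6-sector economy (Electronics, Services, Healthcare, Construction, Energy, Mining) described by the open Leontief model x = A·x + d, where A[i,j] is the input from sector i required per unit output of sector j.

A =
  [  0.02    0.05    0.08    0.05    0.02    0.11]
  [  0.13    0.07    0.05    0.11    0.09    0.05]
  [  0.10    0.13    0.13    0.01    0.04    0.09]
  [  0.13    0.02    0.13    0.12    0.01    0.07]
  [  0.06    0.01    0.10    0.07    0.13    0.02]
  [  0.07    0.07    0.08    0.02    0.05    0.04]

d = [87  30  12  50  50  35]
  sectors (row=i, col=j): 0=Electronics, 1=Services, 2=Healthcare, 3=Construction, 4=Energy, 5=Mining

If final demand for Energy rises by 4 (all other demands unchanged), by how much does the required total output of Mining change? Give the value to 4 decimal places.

Form M = I − A:
  [  0.98   -0.05   -0.08   -0.05   -0.02   -0.11]
  [ -0.13    0.93   -0.05   -0.11   -0.09   -0.05]
  [ -0.10   -0.13    0.87   -0.01   -0.04   -0.09]
  [ -0.13   -0.02   -0.13    0.88   -0.01   -0.07]
  [ -0.06   -0.01   -0.10   -0.07    0.87   -0.02]
  [ -0.07   -0.07   -0.08   -0.02   -0.05    0.96]
Leontief inverse L = M⁻¹:
  [  1.0703    0.0897    0.1348    0.0808    0.0495    0.1469]
  [  0.1998    1.1177    0.1328    0.1657    0.1345    0.1084]
  [  0.1725    0.1917    1.2089    0.0579    0.0886    0.1492]
  [  0.1988    0.0761    0.2141    1.1661    0.0433    0.1327]
  [  0.1146    0.0497    0.1701    0.1092    1.1700    0.0640]
  [  0.1171    0.1082    0.1336    0.0528    0.0826    1.0788]
Total output x = L · d:
  x_0 = 1.0703·87 + 0.0897·30 + 0.1348·12 + 0.0808·50 + 0.0495·50 + 0.1469·35 = 109.0820
  x_1 = 0.1998·87 + 1.1177·30 + 0.1328·12 + 0.1657·50 + 0.1345·50 + 0.1084·35 = 71.3135
  x_2 = 0.1725·87 + 0.1917·30 + 1.2089·12 + 0.0579·50 + 0.0886·50 + 0.1492·35 = 47.8167
  x_3 = 0.1988·87 + 0.0761·30 + 0.2141·12 + 1.1661·50 + 0.0433·50 + 0.1327·35 = 87.2610
  x_4 = 0.1146·87 + 0.0497·30 + 0.1701·12 + 0.1092·50 + 1.1700·50 + 0.0640·35 = 79.7004
  x_5 = 0.1171·87 + 0.1082·30 + 0.1336·12 + 0.0528·50 + 0.0826·50 + 1.0788·35 = 59.5659
Δx_5 = L[5,4] · Δd_4 = 0.0826 · 4 = 0.3305

0.3305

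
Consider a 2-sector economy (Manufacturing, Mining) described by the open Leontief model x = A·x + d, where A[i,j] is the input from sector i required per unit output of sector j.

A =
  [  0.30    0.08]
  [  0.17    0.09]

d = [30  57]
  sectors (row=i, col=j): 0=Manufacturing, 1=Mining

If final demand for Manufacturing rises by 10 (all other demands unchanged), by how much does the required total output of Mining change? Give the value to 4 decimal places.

Form M = I − A:
  [  0.70   -0.08]
  [ -0.17    0.91]
Leontief inverse L = M⁻¹:
  [  1.4597    0.1283]
  [  0.2727    1.1229]
Total output x = L · d:
  x_0 = 1.4597·30 + 0.1283·57 = 51.1068
  x_1 = 0.2727·30 + 1.1229·57 = 72.1848
Δx_1 = L[1,0] · Δd_0 = 0.2727 · 10 = 2.7270

2.7270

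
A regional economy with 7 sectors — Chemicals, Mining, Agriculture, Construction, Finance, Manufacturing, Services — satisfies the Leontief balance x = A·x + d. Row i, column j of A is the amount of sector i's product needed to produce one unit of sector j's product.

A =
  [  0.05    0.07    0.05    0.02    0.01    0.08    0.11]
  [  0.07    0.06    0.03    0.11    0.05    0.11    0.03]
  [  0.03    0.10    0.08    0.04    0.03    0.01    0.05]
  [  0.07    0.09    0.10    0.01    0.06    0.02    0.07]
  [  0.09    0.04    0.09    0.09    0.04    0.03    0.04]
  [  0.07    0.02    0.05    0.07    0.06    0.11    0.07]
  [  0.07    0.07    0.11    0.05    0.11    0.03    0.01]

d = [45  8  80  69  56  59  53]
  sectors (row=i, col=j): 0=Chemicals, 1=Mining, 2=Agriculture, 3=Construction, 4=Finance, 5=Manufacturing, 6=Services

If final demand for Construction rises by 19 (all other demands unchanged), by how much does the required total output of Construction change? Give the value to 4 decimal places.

Form M = I − A:
  [  0.95   -0.07   -0.05   -0.02   -0.01   -0.08   -0.11]
  [ -0.07    0.94   -0.03   -0.11   -0.05   -0.11   -0.03]
  [ -0.03   -0.10    0.92   -0.04   -0.03   -0.01   -0.05]
  [ -0.07   -0.09   -0.10    0.99   -0.06   -0.02   -0.07]
  [ -0.09   -0.04   -0.09   -0.09    0.96   -0.03   -0.04]
  [ -0.07   -0.02   -0.05   -0.07   -0.06    0.89   -0.07]
  [ -0.07   -0.07   -0.11   -0.05   -0.11   -0.03    0.99]
Leontief inverse L = M⁻¹:
  [  1.0925    0.1128    0.0980    0.0588    0.0481    0.1211    0.1444]
  [  0.1216    1.1096    0.0860    0.1525    0.0900    0.1581    0.0771]
  [  0.0658    0.1406    1.1208    0.0746    0.0594    0.0422    0.0788]
  [  0.1137    0.1384    0.1503    1.0521    0.0948    0.0595    0.1068]
  [  0.1329    0.0901    0.1421    0.1248    1.0735    0.0664    0.0816]
  [  0.1195    0.0682    0.1069    0.1108    0.1003    1.1537    0.1142]
  [  0.1173    0.1211    0.1642    0.0936    0.1435    0.0698    1.0524]
Total output x = L · d:
  x_0 = 1.0925·45 + 0.1128·8 + 0.0980·80 + 0.0588·69 + 0.0481·56 + 0.1211·59 + 0.1444·53 = 79.4498
  x_1 = 0.1216·45 + 1.1096·8 + 0.0860·80 + 0.1525·69 + 0.0900·56 + 0.1581·59 + 0.0771·53 = 50.1944
  x_2 = 0.0658·45 + 0.1406·8 + 1.1208·80 + 0.0746·69 + 0.0594·56 + 0.0422·59 + 0.0788·53 = 108.8849
  x_3 = 0.1137·45 + 0.1384·8 + 0.1503·80 + 1.0521·69 + 0.0948·56 + 0.0595·59 + 0.1068·53 = 105.3242
  x_4 = 0.1329·45 + 0.0901·8 + 0.1421·80 + 0.1248·69 + 1.0735·56 + 0.0664·59 + 0.0816·53 = 95.0451
  x_5 = 0.1195·45 + 0.0682·8 + 0.1069·80 + 0.1108·69 + 0.1003·56 + 1.1537·59 + 0.1142·53 = 101.8525
  x_6 = 0.1173·45 + 0.1211·8 + 0.1642·80 + 0.0936·69 + 0.1435·56 + 0.0698·59 + 1.0524·53 = 93.7669
Δx_3 = L[3,3] · Δd_3 = 1.0521 · 19 = 19.9894

19.9894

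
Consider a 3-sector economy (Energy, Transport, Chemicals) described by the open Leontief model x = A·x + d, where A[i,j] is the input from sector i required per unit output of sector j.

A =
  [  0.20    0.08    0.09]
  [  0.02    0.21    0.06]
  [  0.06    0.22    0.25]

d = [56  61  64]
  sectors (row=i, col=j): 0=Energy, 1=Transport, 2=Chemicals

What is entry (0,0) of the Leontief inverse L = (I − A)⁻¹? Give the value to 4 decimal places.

Form M = I − A:
  [  0.80   -0.08   -0.09]
  [ -0.02    0.79   -0.06]
  [ -0.06   -0.22    0.75]
Leontief inverse L = M⁻¹:
  [  1.2668    0.1745    0.1660]
  [  0.0407    1.3003    0.1089]
  [  0.1133    0.3954    1.3786]
Total output x = L · d:
  x_0 = 1.2668·56 + 0.1745·61 + 0.1660·64 = 92.2089
  x_1 = 0.0407·56 + 1.3003·61 + 0.1089·64 = 88.5639
  x_2 = 0.1133·56 + 0.3954·61 + 1.3786·64 = 118.6888

L[0,0] = 1.2668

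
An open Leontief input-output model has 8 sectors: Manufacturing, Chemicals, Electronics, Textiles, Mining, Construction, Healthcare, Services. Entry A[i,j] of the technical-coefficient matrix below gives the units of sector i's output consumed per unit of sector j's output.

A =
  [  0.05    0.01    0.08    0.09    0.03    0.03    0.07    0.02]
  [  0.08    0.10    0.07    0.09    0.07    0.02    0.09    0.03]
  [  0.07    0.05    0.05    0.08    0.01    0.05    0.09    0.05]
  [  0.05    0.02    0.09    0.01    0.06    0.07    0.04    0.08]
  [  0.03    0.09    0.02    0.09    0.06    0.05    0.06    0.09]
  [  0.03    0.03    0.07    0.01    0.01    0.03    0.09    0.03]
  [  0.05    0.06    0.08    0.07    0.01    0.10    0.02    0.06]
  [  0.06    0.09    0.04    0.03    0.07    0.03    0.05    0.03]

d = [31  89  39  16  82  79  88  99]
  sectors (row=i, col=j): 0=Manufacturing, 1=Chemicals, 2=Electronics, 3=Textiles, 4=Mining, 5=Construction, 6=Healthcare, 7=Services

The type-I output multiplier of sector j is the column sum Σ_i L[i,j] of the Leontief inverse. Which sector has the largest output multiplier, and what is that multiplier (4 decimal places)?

Healthcare (1.8919)

Form M = I − A:
  [  0.95   -0.01   -0.08   -0.09   -0.03   -0.03   -0.07   -0.02]
  [ -0.08    0.90   -0.07   -0.09   -0.07   -0.02   -0.09   -0.03]
  [ -0.07   -0.05    0.95   -0.08   -0.01   -0.05   -0.09   -0.05]
  [ -0.05   -0.02   -0.09    0.99   -0.06   -0.07   -0.04   -0.08]
  [ -0.03   -0.09   -0.02   -0.09    0.94   -0.05   -0.06   -0.09]
  [ -0.03   -0.03   -0.07   -0.01   -0.01    0.97   -0.09   -0.03]
  [ -0.05   -0.06   -0.08   -0.07   -0.01   -0.10    0.98   -0.06]
  [ -0.06   -0.09   -0.04   -0.03   -0.07   -0.03   -0.05    0.97]
Leontief inverse L = M⁻¹:
  [  1.0850    0.0421    0.1241    0.1274    0.0531    0.0658    0.1100    0.0543]
  [  0.1338    1.1548    0.1343    0.1518    0.1097    0.0695    0.1513    0.0796]
  [  0.1123    0.0901    1.1032    0.1244    0.0389    0.0901    0.1378    0.0871]
  [  0.0882    0.0612    0.1334    1.0530    0.0865    0.1039    0.0878    0.1141]
  [  0.0768    0.1419    0.0751    0.1388    1.0986    0.0916    0.1135    0.1331]
  [  0.0591    0.0590    0.1045    0.0426    0.0267    1.0581    0.1226    0.0547]
  [  0.0919    0.1002    0.1308    0.1116    0.0388    0.1352    1.0724    0.0951]
  [  0.0990    0.1326    0.0851    0.0767    0.0998    0.0638    0.0965    1.0650]
Total output x = L · d:
  x_0 = 1.0850·31 + 0.0421·89 + 0.1241·39 + 0.1274·16 + 0.0531·82 + 0.0658·79 + 0.1100·88 + 0.0543·99 = 68.8686
  x_1 = 0.1338·31 + 1.1548·89 + 0.1343·39 + 0.1518·16 + 0.1097·82 + 0.0695·79 + 0.1513·88 + 0.0796·99 = 150.2617
  x_2 = 0.1123·31 + 0.0901·89 + 1.1032·39 + 0.1244·16 + 0.0389·82 + 0.0901·79 + 0.1378·88 + 0.0871·99 = 87.5703
  x_3 = 0.0882·31 + 0.0612·89 + 0.1334·39 + 1.0530·16 + 0.0865·82 + 0.1039·79 + 0.0878·88 + 0.1141·99 = 64.5602
  x_4 = 0.0768·31 + 0.1419·89 + 0.0751·39 + 0.1388·16 + 1.0986·82 + 0.0916·79 + 0.1135·88 + 0.1331·99 = 140.6509
  x_5 = 0.0591·31 + 0.0590·89 + 0.1045·39 + 0.0426·16 + 0.0267·82 + 1.0581·79 + 0.1226·88 + 0.0547·99 = 113.8344
  x_6 = 0.0919·31 + 0.1002·89 + 0.1308·39 + 0.1116·16 + 0.0388·82 + 0.1352·79 + 1.0724·88 + 0.0951·99 = 136.2939
  x_7 = 0.0990·31 + 0.1326·89 + 0.0851·39 + 0.0767·16 + 0.0998·82 + 0.0638·79 + 0.0965·88 + 1.0650·99 = 146.5676
Output multipliers (column sums of L):
  Manufacturing: 1.7460
  Chemicals: 1.7817
  Electronics: 1.8905
  Textiles: 1.8264
  Mining: 1.5522
  Construction: 1.6780
  Healthcare: 1.8919
  Services: 1.6831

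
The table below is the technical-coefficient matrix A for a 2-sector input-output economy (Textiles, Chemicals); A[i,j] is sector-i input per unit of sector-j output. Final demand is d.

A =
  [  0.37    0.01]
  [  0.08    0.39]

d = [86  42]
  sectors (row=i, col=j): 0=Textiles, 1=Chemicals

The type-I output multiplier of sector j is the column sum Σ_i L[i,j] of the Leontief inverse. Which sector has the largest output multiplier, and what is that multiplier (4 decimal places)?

Textiles (1.7992)

Form M = I − A:
  [  0.63   -0.01]
  [ -0.08    0.61]
Leontief inverse L = M⁻¹:
  [  1.5906    0.0261]
  [  0.2086    1.6428]
Total output x = L · d:
  x_0 = 1.5906·86 + 0.0261·42 = 137.8879
  x_1 = 0.2086·86 + 1.6428·42 = 86.9361
Output multipliers (column sums of L):
  Textiles: 1.7992
  Chemicals: 1.6688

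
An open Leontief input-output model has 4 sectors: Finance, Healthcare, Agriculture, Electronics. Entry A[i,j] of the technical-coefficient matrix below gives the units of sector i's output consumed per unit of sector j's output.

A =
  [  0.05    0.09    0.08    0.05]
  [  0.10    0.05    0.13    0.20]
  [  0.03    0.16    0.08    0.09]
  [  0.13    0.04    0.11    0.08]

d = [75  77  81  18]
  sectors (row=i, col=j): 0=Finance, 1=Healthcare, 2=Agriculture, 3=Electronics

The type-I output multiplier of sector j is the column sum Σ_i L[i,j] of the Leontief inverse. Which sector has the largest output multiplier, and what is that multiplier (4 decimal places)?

Electronics (1.6625)

Form M = I − A:
  [  0.95   -0.09   -0.08   -0.05]
  [ -0.10    0.95   -0.13   -0.20]
  [ -0.03   -0.16    0.92   -0.09]
  [ -0.13   -0.04   -0.11    0.92]
Leontief inverse L = M⁻¹:
  [  1.0835    0.1277    0.1241    0.0988]
  [  0.1607    1.1136    0.2037    0.2707]
  [  0.0799    0.2067    1.1424    0.1610]
  [  0.1696    0.0912    0.1630    1.1319]
Total output x = L · d:
  x_0 = 1.0835·75 + 0.1277·77 + 0.1241·81 + 0.0988·18 = 102.9247
  x_1 = 0.1607·75 + 1.1136·77 + 0.2037·81 + 0.2707·18 = 119.1693
  x_2 = 0.0799·75 + 0.2067·77 + 1.1424·81 + 0.1610·18 = 117.3409
  x_3 = 0.1696·75 + 0.0912·77 + 0.1630·81 + 1.1319·18 = 53.3201
Output multipliers (column sums of L):
  Finance: 1.4937
  Healthcare: 1.5392
  Agriculture: 1.6331
  Electronics: 1.6625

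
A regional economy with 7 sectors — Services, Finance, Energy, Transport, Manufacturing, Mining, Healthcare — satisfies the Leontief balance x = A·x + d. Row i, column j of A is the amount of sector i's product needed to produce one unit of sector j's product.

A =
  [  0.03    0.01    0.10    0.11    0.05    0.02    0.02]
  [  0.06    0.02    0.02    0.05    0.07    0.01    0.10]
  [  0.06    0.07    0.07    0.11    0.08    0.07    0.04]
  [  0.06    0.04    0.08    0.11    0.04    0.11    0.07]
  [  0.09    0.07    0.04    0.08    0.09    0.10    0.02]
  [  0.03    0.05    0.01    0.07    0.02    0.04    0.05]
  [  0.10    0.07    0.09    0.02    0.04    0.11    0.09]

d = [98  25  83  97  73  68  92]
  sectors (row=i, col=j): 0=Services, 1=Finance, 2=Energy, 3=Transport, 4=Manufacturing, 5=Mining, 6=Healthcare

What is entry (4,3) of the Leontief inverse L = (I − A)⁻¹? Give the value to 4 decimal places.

Form M = I − A:
  [  0.97   -0.01   -0.10   -0.11   -0.05   -0.02   -0.02]
  [ -0.06    0.98   -0.02   -0.05   -0.07   -0.01   -0.10]
  [ -0.06   -0.07    0.93   -0.11   -0.08   -0.07   -0.04]
  [ -0.06   -0.04   -0.08    0.89   -0.04   -0.11   -0.07]
  [ -0.09   -0.07   -0.04   -0.08    0.91   -0.10   -0.02]
  [ -0.03   -0.05   -0.01   -0.07   -0.02    0.96   -0.05]
  [ -0.10   -0.07   -0.09   -0.02   -0.04   -0.11    0.91]
Leontief inverse L = M⁻¹:
  [  1.0677    0.0408    0.1394    0.1655    0.0851    0.0667    0.0523]
  [  0.0993    1.0491    0.0592    0.0950    0.1026    0.0541    0.1326]
  [  0.1124    0.1107    1.1208    0.1823    0.1279    0.1295    0.0878]
  [  0.1119    0.0822    0.1326    1.1822    0.0851    0.1709    0.1195]
  [  0.1378    0.1071    0.0866    0.1492    1.1350    0.1529    0.0634]
  [  0.0586    0.0711    0.0380    0.1060    0.0437    1.0721    0.0788]
  [  0.1517    0.1112    0.1420    0.0889    0.0869    0.1644    1.1385]
Total output x = L · d:
  x_0 = 1.0677·98 + 0.0408·25 + 0.1394·83 + 0.1655·97 + 0.0851·73 + 0.0667·68 + 0.0523·92 = 148.8379
  x_1 = 0.0993·98 + 1.0491·25 + 0.0592·83 + 0.0950·97 + 0.1026·73 + 0.0541·68 + 0.1326·92 = 73.4497
  x_2 = 0.1124·98 + 0.1107·25 + 1.1208·83 + 0.1823·97 + 0.1279·73 + 0.1295·68 + 0.0878·92 = 150.7176
  x_3 = 0.1119·98 + 0.0822·25 + 0.1326·83 + 1.1822·97 + 0.0851·73 + 0.1709·68 + 0.1195·92 = 167.5257
  x_4 = 0.1378·98 + 0.1071·25 + 0.0866·83 + 0.1492·97 + 1.1350·73 + 0.1529·68 + 0.0634·92 = 136.9273
  x_5 = 0.0586·98 + 0.0711·25 + 0.0380·83 + 0.1060·97 + 0.0437·73 + 1.0721·68 + 0.0788·92 = 104.2980
  x_6 = 0.1517·98 + 0.1112·25 + 0.1420·83 + 0.0889·97 + 0.0869·73 + 0.1644·68 + 1.1385·92 = 160.3189

L[4,3] = 0.1492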